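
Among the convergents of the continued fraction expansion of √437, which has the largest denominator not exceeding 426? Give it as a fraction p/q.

4599/220

√437 = [20; 1, 9, 2, 9, 1, 40, …] (period length 6).
Convergents:
  p_0/q_0 = 20/1
  p_1/q_1 = 21/1
  p_2/q_2 = 209/10
  p_3/q_3 = 439/21
  p_4/q_4 = 4160/199
  p_5/q_5 = 4599/220
  p_6/q_6 = 188120/8999
q_5 = 220 ≤ 426 < 8999 = q_6, so the answer is 4599/220.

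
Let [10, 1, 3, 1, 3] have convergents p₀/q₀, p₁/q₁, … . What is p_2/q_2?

43/4

Using pₖ = aₖpₖ₋₁ + pₖ₋₂, qₖ = aₖqₖ₋₁ + qₖ₋₂ (with p₋₁=1, p₋₂=0, q₋₁=0, q₋₂=1):
  k=0: a=10, p=10, q=1
  k=1: a=1, p=11, q=1
  k=2: a=3, p=43, q=4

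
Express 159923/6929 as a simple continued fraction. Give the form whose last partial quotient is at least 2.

159923 = 23*6929 + 556
6929 = 12*556 + 257
556 = 2*257 + 42
257 = 6*42 + 5
42 = 8*5 + 2
5 = 2*2 + 1
2 = 2*1 + 0  (stop)
So 159923/6929 = [23; 12, 2, 6, 8, 2, 2].

[23; 12, 2, 6, 8, 2, 2]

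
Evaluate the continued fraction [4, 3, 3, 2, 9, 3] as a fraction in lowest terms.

2901/674

Using pₖ = aₖpₖ₋₁ + pₖ₋₂ and qₖ = aₖqₖ₋₁ + qₖ₋₂:
  k=0: a=4, p=4, q=1
  k=1: a=3, p=13, q=3
  k=2: a=3, p=43, q=10
  k=3: a=2, p=99, q=23
  k=4: a=9, p=934, q=217
  k=5: a=3, p=2901, q=674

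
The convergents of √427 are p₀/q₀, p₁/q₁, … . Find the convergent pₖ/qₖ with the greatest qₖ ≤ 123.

√427 = [20; 1, 1, 1, 40, …] (period length 4).
Convergents:
  p_0/q_0 = 20/1
  p_1/q_1 = 21/1
  p_2/q_2 = 41/2
  p_3/q_3 = 62/3
  p_4/q_4 = 2521/122
  p_5/q_5 = 2583/125
q_4 = 122 ≤ 123 < 125 = q_5, so the answer is 2521/122.

2521/122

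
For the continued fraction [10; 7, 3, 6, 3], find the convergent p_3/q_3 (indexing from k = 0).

1409/139

Using pₖ = aₖpₖ₋₁ + pₖ₋₂, qₖ = aₖqₖ₋₁ + qₖ₋₂ (with p₋₁=1, p₋₂=0, q₋₁=0, q₋₂=1):
  k=0: a=10, p=10, q=1
  k=1: a=7, p=71, q=7
  k=2: a=3, p=223, q=22
  k=3: a=6, p=1409, q=139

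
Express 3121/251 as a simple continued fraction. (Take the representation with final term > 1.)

3121 = 12·251 + 109
251 = 2·109 + 33
109 = 3·33 + 10
33 = 3·10 + 3
10 = 3·3 + 1
3 = 3·1 + 0  (stop)
So 3121/251 = [12; 2, 3, 3, 3, 3].

[12; 2, 3, 3, 3, 3]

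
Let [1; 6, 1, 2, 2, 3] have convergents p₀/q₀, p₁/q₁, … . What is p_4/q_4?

Using pₖ = aₖpₖ₋₁ + pₖ₋₂, qₖ = aₖqₖ₋₁ + qₖ₋₂ (with p₋₁=1, p₋₂=0, q₋₁=0, q₋₂=1):
  k=0: a=1, p=1, q=1
  k=1: a=6, p=7, q=6
  k=2: a=1, p=8, q=7
  k=3: a=2, p=23, q=20
  k=4: a=2, p=54, q=47

54/47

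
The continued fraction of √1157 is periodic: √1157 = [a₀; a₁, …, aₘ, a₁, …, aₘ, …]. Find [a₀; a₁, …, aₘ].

a₀ = ⌊√1157⌋ = 34.

[34; 68]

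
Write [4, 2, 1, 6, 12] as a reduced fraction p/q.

1057/243

Fold from the inside: start with 12/1.
  6 + 1/12 = 73/12
  1 + 12/73 = 85/73
  2 + 73/85 = 243/85
  4 + 85/243 = 1057/243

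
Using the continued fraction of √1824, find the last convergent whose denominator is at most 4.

128/3

√1824 = [42; 1, 2, 2, 2, 1, 84, …] (period length 6).
Convergents:
  p_0/q_0 = 42/1
  p_1/q_1 = 43/1
  p_2/q_2 = 128/3
  p_3/q_3 = 299/7
q_2 = 3 ≤ 4 < 7 = q_3, so the answer is 128/3.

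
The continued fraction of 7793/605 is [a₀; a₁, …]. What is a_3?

7793 = 12·605 + 533   →  a_0 = 12
605 = 1·533 + 72   →  a_1 = 1
533 = 7·72 + 29   →  a_2 = 7
72 = 2·29 + 14   →  a_3 = 2

2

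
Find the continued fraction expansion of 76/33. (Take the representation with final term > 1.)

76 = 2·33 + 10
33 = 3·10 + 3
10 = 3·3 + 1
3 = 3·1 + 0  (stop)
So 76/33 = [2; 3, 3, 3].

[2; 3, 3, 3]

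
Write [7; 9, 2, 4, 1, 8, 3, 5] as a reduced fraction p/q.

Using pₖ = aₖpₖ₋₁ + pₖ₋₂ and qₖ = aₖqₖ₋₁ + qₖ₋₂:
  k=0: a=7, p=7, q=1
  k=1: a=9, p=64, q=9
  k=2: a=2, p=135, q=19
  k=3: a=4, p=604, q=85
  k=4: a=1, p=739, q=104
  k=5: a=8, p=6516, q=917
  k=6: a=3, p=20287, q=2855
  k=7: a=5, p=107951, q=15192

107951/15192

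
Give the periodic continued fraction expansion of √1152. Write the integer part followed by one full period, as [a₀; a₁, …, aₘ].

[33; 1, 15, 1, 66]

a₀ = ⌊√1152⌋ = 33.
With m₀=0, d₀=1 and mₖ₊₁ = dₖaₖ − mₖ, dₖ₊₁ = (n − mₖ₊₁²)/dₖ, aₖ₊₁ = ⌊(a₀+mₖ₊₁)/dₖ₊₁⌋:
  k=1: m=33, d=63, a=1
  k=2: m=30, d=4, a=15
  k=3: m=30, d=63, a=1
  k=4: m=33, d=1, a=66
d=1 and a=2a₀=66 at k=4, so the next step gives (m, d) = (33, 63) again — its k=1 value — and the period has length 4.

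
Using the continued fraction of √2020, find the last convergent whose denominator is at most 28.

√2020 = [44; 1, 16, 1, 88, …] (period length 4).
Convergents:
  p_0/q_0 = 44/1
  p_1/q_1 = 45/1
  p_2/q_2 = 764/17
  p_3/q_3 = 809/18
  p_4/q_4 = 71956/1601
q_3 = 18 ≤ 28 < 1601 = q_4, so the answer is 809/18.

809/18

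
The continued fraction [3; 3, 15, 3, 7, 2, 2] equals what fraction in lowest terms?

Using pₖ = aₖpₖ₋₁ + pₖ₋₂ and qₖ = aₖqₖ₋₁ + qₖ₋₂:
  k=0: a=3, p=3, q=1
  k=1: a=3, p=10, q=3
  k=2: a=15, p=153, q=46
  k=3: a=3, p=469, q=141
  k=4: a=7, p=3436, q=1033
  k=5: a=2, p=7341, q=2207
  k=6: a=2, p=18118, q=5447

18118/5447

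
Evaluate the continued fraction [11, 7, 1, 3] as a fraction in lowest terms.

Using pₖ = aₖpₖ₋₁ + pₖ₋₂ and qₖ = aₖqₖ₋₁ + qₖ₋₂:
  k=0: a=11, p=11, q=1
  k=1: a=7, p=78, q=7
  k=2: a=1, p=89, q=8
  k=3: a=3, p=345, q=31

345/31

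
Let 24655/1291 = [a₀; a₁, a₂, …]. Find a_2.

4

24655 = 19·1291 + 126   →  a_0 = 19
1291 = 10·126 + 31   →  a_1 = 10
126 = 4·31 + 2   →  a_2 = 4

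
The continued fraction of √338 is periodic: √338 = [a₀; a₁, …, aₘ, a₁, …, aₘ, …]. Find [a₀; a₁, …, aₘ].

a₀ = ⌊√338⌋ = 18.
With m₀=0, d₀=1 and mₖ₊₁ = dₖaₖ − mₖ, dₖ₊₁ = (n − mₖ₊₁²)/dₖ, aₖ₊₁ = ⌊(a₀+mₖ₊₁)/dₖ₊₁⌋:
  k=1: m=18, d=14, a=2
  k=2: m=10, d=17, a=1
  k=3: m=7, d=17, a=1
  k=4: m=10, d=14, a=2
  k=5: m=18, d=1, a=36
d=1 and a=2a₀=36 at k=5, so the next step gives (m, d) = (18, 14) again — its k=1 value — and the period has length 5.

[18; 2, 1, 1, 2, 36]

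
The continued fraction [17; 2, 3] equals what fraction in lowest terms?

122/7

Fold from the inside: start with 3/1.
  2 + 1/3 = 7/3
  17 + 3/7 = 122/7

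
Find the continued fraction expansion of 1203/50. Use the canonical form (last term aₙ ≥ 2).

[24; 16, 1, 2]

1203 = 24·50 + 3
50 = 16·3 + 2
3 = 1·2 + 1
2 = 2·1 + 0  (stop)
So 1203/50 = [24; 16, 1, 2].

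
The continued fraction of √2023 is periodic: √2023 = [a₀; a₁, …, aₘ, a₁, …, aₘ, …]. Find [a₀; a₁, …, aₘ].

a₀ = ⌊√2023⌋ = 44.
With m₀=0, d₀=1 and mₖ₊₁ = dₖaₖ − mₖ, dₖ₊₁ = (n − mₖ₊₁²)/dₖ, aₖ₊₁ = ⌊(a₀+mₖ₊₁)/dₖ₊₁⌋:
  k=1: m=44, d=87, a=1
  k=2: m=43, d=2, a=43
  k=3: m=43, d=87, a=1
  k=4: m=44, d=1, a=88
d=1 and a=2a₀=88 at k=4, so the next step gives (m, d) = (44, 87) again — its k=1 value — and the period has length 4.

[44; 1, 43, 1, 88]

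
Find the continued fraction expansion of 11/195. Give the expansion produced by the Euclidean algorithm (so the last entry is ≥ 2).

11 = 0×195 + 11
195 = 17×11 + 8
11 = 1×8 + 3
8 = 2×3 + 2
3 = 1×2 + 1
2 = 2×1 + 0  (stop)
So 11/195 = [0; 17, 1, 2, 1, 2].

[0; 17, 1, 2, 1, 2]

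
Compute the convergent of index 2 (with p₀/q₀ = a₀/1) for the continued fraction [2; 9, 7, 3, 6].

Using pₖ = aₖpₖ₋₁ + pₖ₋₂, qₖ = aₖqₖ₋₁ + qₖ₋₂ (with p₋₁=1, p₋₂=0, q₋₁=0, q₋₂=1):
  k=0: a=2, p=2, q=1
  k=1: a=9, p=19, q=9
  k=2: a=7, p=135, q=64

135/64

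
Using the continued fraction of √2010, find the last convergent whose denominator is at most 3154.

√2010 = [44; 1, 4, 1, 88, …] (period length 4).
Convergents:
  p_0/q_0 = 44/1
  p_1/q_1 = 45/1
  p_2/q_2 = 224/5
  p_3/q_3 = 269/6
  p_4/q_4 = 23896/533
  p_5/q_5 = 24165/539
  p_6/q_6 = 120556/2689
  p_7/q_7 = 144721/3228
q_6 = 2689 ≤ 3154 < 3228 = q_7, so the answer is 120556/2689.

120556/2689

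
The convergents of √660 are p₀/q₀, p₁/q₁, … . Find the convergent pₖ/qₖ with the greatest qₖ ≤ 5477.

√660 = [25; 1, 2, 4, 2, 1, 50, …] (period length 6).
Convergents:
  p_0/q_0 = 25/1
  p_1/q_1 = 26/1
  p_2/q_2 = 77/3
  p_3/q_3 = 334/13
  p_4/q_4 = 745/29
  p_5/q_5 = 1079/42
  p_6/q_6 = 54695/2129
  p_7/q_7 = 55774/2171
  p_8/q_8 = 166243/6471
q_7 = 2171 ≤ 5477 < 6471 = q_8, so the answer is 55774/2171.

55774/2171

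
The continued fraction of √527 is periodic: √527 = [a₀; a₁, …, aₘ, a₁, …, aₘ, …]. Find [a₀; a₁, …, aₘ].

[22; 1, 21, 1, 44]

a₀ = ⌊√527⌋ = 22.
With m₀=0, d₀=1 and mₖ₊₁ = dₖaₖ − mₖ, dₖ₊₁ = (n − mₖ₊₁²)/dₖ, aₖ₊₁ = ⌊(a₀+mₖ₊₁)/dₖ₊₁⌋:
  k=1: m=22, d=43, a=1
  k=2: m=21, d=2, a=21
  k=3: m=21, d=43, a=1
  k=4: m=22, d=1, a=44
d=1 and a=2a₀=44 at k=4, so the next step gives (m, d) = (22, 43) again — its k=1 value — and the period has length 4.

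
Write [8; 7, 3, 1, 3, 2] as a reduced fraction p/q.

2010/247

Fold from the inside: start with 2/1.
  3 + 1/2 = 7/2
  1 + 2/7 = 9/7
  3 + 7/9 = 34/9
  7 + 9/34 = 247/34
  8 + 34/247 = 2010/247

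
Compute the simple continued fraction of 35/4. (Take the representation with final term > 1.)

35 = 8×4 + 3
4 = 1×3 + 1
3 = 3×1 + 0  (stop)
So 35/4 = [8; 1, 3].

[8; 1, 3]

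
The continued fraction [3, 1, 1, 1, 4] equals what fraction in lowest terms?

Using pₖ = aₖpₖ₋₁ + pₖ₋₂ and qₖ = aₖqₖ₋₁ + qₖ₋₂:
  k=0: a=3, p=3, q=1
  k=1: a=1, p=4, q=1
  k=2: a=1, p=7, q=2
  k=3: a=1, p=11, q=3
  k=4: a=4, p=51, q=14

51/14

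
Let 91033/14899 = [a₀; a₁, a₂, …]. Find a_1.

9

91033 = 6·14899 + 1639   →  a_0 = 6
14899 = 9·1639 + 148   →  a_1 = 9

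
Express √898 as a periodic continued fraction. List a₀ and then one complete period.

a₀ = ⌊√898⌋ = 29.
With m₀=0, d₀=1 and mₖ₊₁ = dₖaₖ − mₖ, dₖ₊₁ = (n − mₖ₊₁²)/dₖ, aₖ₊₁ = ⌊(a₀+mₖ₊₁)/dₖ₊₁⌋:
  k=1: m=29, d=57, a=1
  k=2: m=28, d=2, a=28
  k=3: m=28, d=57, a=1
  k=4: m=29, d=1, a=58
d=1 and a=2a₀=58 at k=4, so the next step gives (m, d) = (29, 57) again — its k=1 value — and the period has length 4.

[29; 1, 28, 1, 58]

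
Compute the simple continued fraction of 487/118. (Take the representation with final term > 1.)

[4; 7, 1, 6, 2]

487 = 4*118 + 15
118 = 7*15 + 13
15 = 1*13 + 2
13 = 6*2 + 1
2 = 2*1 + 0  (stop)
So 487/118 = [4; 7, 1, 6, 2].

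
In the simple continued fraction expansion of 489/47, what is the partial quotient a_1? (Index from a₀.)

2

489 = 10·47 + 19   →  a_0 = 10
47 = 2·19 + 9   →  a_1 = 2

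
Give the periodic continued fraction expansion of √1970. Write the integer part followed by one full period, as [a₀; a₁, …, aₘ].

[44; 2, 1, 1, 2, 88]

a₀ = ⌊√1970⌋ = 44.
With m₀=0, d₀=1 and mₖ₊₁ = dₖaₖ − mₖ, dₖ₊₁ = (n − mₖ₊₁²)/dₖ, aₖ₊₁ = ⌊(a₀+mₖ₊₁)/dₖ₊₁⌋:
  k=1: m=44, d=34, a=2
  k=2: m=24, d=41, a=1
  k=3: m=17, d=41, a=1
  k=4: m=24, d=34, a=2
  k=5: m=44, d=1, a=88
d=1 and a=2a₀=88 at k=5, so the next step gives (m, d) = (44, 34) again — its k=1 value — and the period has length 5.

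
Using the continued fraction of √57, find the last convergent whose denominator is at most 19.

83/11

√57 = [7; 1, 1, 4, 1, 1, 14, …] (period length 6).
Convergents:
  p_0/q_0 = 7/1
  p_1/q_1 = 8/1
  p_2/q_2 = 15/2
  p_3/q_3 = 68/9
  p_4/q_4 = 83/11
  p_5/q_5 = 151/20
q_4 = 11 ≤ 19 < 20 = q_5, so the answer is 83/11.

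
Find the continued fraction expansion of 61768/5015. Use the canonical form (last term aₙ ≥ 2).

[12; 3, 6, 3, 16, 2, 2]

61768 = 12·5015 + 1588
5015 = 3·1588 + 251
1588 = 6·251 + 82
251 = 3·82 + 5
82 = 16·5 + 2
5 = 2·2 + 1
2 = 2·1 + 0  (stop)
So 61768/5015 = [12; 3, 6, 3, 16, 2, 2].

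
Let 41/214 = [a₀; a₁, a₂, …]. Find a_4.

41 = 0·214 + 41   →  a_0 = 0
214 = 5·41 + 9   →  a_1 = 5
41 = 4·9 + 5   →  a_2 = 4
9 = 1·5 + 4   →  a_3 = 1
5 = 1·4 + 1   →  a_4 = 1

1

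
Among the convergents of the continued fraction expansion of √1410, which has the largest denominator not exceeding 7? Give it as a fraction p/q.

75/2

√1410 = [37; 1, 1, 4, 1, 1, 74, …] (period length 6).
Convergents:
  p_0/q_0 = 37/1
  p_1/q_1 = 38/1
  p_2/q_2 = 75/2
  p_3/q_3 = 338/9
q_2 = 2 ≤ 7 < 9 = q_3, so the answer is 75/2.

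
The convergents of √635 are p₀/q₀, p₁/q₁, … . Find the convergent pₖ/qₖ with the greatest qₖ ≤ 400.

6325/251

√635 = [25; 5, 50, …] (period length 2).
Convergents:
  p_0/q_0 = 25/1
  p_1/q_1 = 126/5
  p_2/q_2 = 6325/251
  p_3/q_3 = 31751/1260
q_2 = 251 ≤ 400 < 1260 = q_3, so the answer is 6325/251.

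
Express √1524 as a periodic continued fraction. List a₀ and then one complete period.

a₀ = ⌊√1524⌋ = 39.
With m₀=0, d₀=1 and mₖ₊₁ = dₖaₖ − mₖ, dₖ₊₁ = (n − mₖ₊₁²)/dₖ, aₖ₊₁ = ⌊(a₀+mₖ₊₁)/dₖ₊₁⌋:
  k=1: m=39, d=3, a=26
  k=2: m=39, d=1, a=78
d=1 and a=2a₀=78 at k=2, so the next step gives (m, d) = (39, 3) again — its k=1 value — and the period has length 2.

[39; 26, 78]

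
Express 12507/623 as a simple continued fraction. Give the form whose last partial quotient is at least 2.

12507 = 20×623 + 47
623 = 13×47 + 12
47 = 3×12 + 11
12 = 1×11 + 1
11 = 11×1 + 0  (stop)
So 12507/623 = [20; 13, 3, 1, 11].

[20; 13, 3, 1, 11]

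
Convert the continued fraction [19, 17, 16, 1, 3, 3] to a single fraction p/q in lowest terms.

70879/3719

Using pₖ = aₖpₖ₋₁ + pₖ₋₂ and qₖ = aₖqₖ₋₁ + qₖ₋₂:
  k=0: a=19, p=19, q=1
  k=1: a=17, p=324, q=17
  k=2: a=16, p=5203, q=273
  k=3: a=1, p=5527, q=290
  k=4: a=3, p=21784, q=1143
  k=5: a=3, p=70879, q=3719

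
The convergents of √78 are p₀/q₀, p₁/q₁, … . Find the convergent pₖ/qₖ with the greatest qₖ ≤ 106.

√78 = [8; 1, 4, 1, 16, …] (period length 4).
Convergents:
  p_0/q_0 = 8/1
  p_1/q_1 = 9/1
  p_2/q_2 = 44/5
  p_3/q_3 = 53/6
  p_4/q_4 = 892/101
  p_5/q_5 = 945/107
q_4 = 101 ≤ 106 < 107 = q_5, so the answer is 892/101.

892/101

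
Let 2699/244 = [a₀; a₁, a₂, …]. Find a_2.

2699 = 11·244 + 15   →  a_0 = 11
244 = 16·15 + 4   →  a_1 = 16
15 = 3·4 + 3   →  a_2 = 3

3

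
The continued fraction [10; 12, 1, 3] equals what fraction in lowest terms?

Using pₖ = aₖpₖ₋₁ + pₖ₋₂ and qₖ = aₖqₖ₋₁ + qₖ₋₂:
  k=0: a=10, p=10, q=1
  k=1: a=12, p=121, q=12
  k=2: a=1, p=131, q=13
  k=3: a=3, p=514, q=51

514/51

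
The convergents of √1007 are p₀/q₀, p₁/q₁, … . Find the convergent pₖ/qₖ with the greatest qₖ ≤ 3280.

90535/2853

√1007 = [31; 1, 2, 1, 2, 1, 62, …] (period length 6).
Convergents:
  p_0/q_0 = 31/1
  p_1/q_1 = 32/1
  p_2/q_2 = 95/3
  p_3/q_3 = 127/4
  p_4/q_4 = 349/11
  p_5/q_5 = 476/15
  p_6/q_6 = 29861/941
  p_7/q_7 = 30337/956
  p_8/q_8 = 90535/2853
  p_9/q_9 = 120872/3809
q_8 = 2853 ≤ 3280 < 3809 = q_9, so the answer is 90535/2853.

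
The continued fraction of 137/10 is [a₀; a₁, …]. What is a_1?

1

137 = 13·10 + 7   →  a_0 = 13
10 = 1·7 + 3   →  a_1 = 1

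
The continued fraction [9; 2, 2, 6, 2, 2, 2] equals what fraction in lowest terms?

Fold from the inside: start with 2/1.
  2 + 1/2 = 5/2
  2 + 2/5 = 12/5
  6 + 5/12 = 77/12
  2 + 12/77 = 166/77
  2 + 77/166 = 409/166
  9 + 166/409 = 3847/409

3847/409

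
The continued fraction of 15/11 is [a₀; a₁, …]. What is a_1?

2

15 = 1·11 + 4   →  a_0 = 1
11 = 2·4 + 3   →  a_1 = 2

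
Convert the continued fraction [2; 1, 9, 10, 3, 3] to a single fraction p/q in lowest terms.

3017/1040

Fold from the inside: start with 3/1.
  3 + 1/3 = 10/3
  10 + 3/10 = 103/10
  9 + 10/103 = 937/103
  1 + 103/937 = 1040/937
  2 + 937/1040 = 3017/1040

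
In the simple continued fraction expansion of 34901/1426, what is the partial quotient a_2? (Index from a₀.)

34901 = 24·1426 + 677   →  a_0 = 24
1426 = 2·677 + 72   →  a_1 = 2
677 = 9·72 + 29   →  a_2 = 9

9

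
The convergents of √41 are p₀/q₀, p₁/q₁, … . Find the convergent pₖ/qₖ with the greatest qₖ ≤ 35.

32/5

√41 = [6; 2, 2, 12, …] (period length 3).
Convergents:
  p_0/q_0 = 6/1
  p_1/q_1 = 13/2
  p_2/q_2 = 32/5
  p_3/q_3 = 397/62
q_2 = 5 ≤ 35 < 62 = q_3, so the answer is 32/5.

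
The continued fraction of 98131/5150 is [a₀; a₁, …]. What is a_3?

98131 = 19·5150 + 281   →  a_0 = 19
5150 = 18·281 + 92   →  a_1 = 18
281 = 3·92 + 5   →  a_2 = 3
92 = 18·5 + 2   →  a_3 = 18

18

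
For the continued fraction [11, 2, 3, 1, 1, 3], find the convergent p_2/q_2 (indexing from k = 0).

80/7

Using pₖ = aₖpₖ₋₁ + pₖ₋₂, qₖ = aₖqₖ₋₁ + qₖ₋₂ (with p₋₁=1, p₋₂=0, q₋₁=0, q₋₂=1):
  k=0: a=11, p=11, q=1
  k=1: a=2, p=23, q=2
  k=2: a=3, p=80, q=7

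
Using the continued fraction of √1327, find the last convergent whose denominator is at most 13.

√1327 = [36; 2, 2, 1, 35, 1, 2, 2, 72, …] (period length 8).
Convergents:
  p_0/q_0 = 36/1
  p_1/q_1 = 73/2
  p_2/q_2 = 182/5
  p_3/q_3 = 255/7
  p_4/q_4 = 9107/250
q_3 = 7 ≤ 13 < 250 = q_4, so the answer is 255/7.

255/7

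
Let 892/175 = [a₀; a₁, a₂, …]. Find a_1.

10

892 = 5·175 + 17   →  a_0 = 5
175 = 10·17 + 5   →  a_1 = 10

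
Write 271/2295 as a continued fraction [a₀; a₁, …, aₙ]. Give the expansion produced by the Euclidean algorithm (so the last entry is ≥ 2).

271 = 0·2295 + 271
2295 = 8·271 + 127
271 = 2·127 + 17
127 = 7·17 + 8
17 = 2·8 + 1
8 = 8·1 + 0  (stop)
So 271/2295 = [0; 8, 2, 7, 2, 8].

[0; 8, 2, 7, 2, 8]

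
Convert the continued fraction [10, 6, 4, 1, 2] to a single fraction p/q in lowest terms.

884/87

Fold from the inside: start with 2/1.
  1 + 1/2 = 3/2
  4 + 2/3 = 14/3
  6 + 3/14 = 87/14
  10 + 14/87 = 884/87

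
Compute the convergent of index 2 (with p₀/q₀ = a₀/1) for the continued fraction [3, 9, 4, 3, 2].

Using pₖ = aₖpₖ₋₁ + pₖ₋₂, qₖ = aₖqₖ₋₁ + qₖ₋₂ (with p₋₁=1, p₋₂=0, q₋₁=0, q₋₂=1):
  k=0: a=3, p=3, q=1
  k=1: a=9, p=28, q=9
  k=2: a=4, p=115, q=37

115/37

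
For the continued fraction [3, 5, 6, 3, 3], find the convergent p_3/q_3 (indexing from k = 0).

Using pₖ = aₖpₖ₋₁ + pₖ₋₂, qₖ = aₖqₖ₋₁ + qₖ₋₂ (with p₋₁=1, p₋₂=0, q₋₁=0, q₋₂=1):
  k=0: a=3, p=3, q=1
  k=1: a=5, p=16, q=5
  k=2: a=6, p=99, q=31
  k=3: a=3, p=313, q=98

313/98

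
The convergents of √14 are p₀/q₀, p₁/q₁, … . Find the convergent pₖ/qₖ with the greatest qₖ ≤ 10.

15/4

√14 = [3; 1, 2, 1, 6, …] (period length 4).
Convergents:
  p_0/q_0 = 3/1
  p_1/q_1 = 4/1
  p_2/q_2 = 11/3
  p_3/q_3 = 15/4
  p_4/q_4 = 101/27
q_3 = 4 ≤ 10 < 27 = q_4, so the answer is 15/4.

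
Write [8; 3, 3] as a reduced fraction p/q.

83/10

Using pₖ = aₖpₖ₋₁ + pₖ₋₂ and qₖ = aₖqₖ₋₁ + qₖ₋₂:
  k=0: a=8, p=8, q=1
  k=1: a=3, p=25, q=3
  k=2: a=3, p=83, q=10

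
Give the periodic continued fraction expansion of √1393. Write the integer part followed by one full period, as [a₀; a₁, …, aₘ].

a₀ = ⌊√1393⌋ = 37.
With m₀=0, d₀=1 and mₖ₊₁ = dₖaₖ − mₖ, dₖ₊₁ = (n − mₖ₊₁²)/dₖ, aₖ₊₁ = ⌊(a₀+mₖ₊₁)/dₖ₊₁⌋:
  k=1: m=37, d=24, a=3
  k=2: m=35, d=7, a=10
  k=3: m=35, d=24, a=3
  k=4: m=37, d=1, a=74
d=1 and a=2a₀=74 at k=4, so the next step gives (m, d) = (37, 24) again — its k=1 value — and the period has length 4.

[37; 3, 10, 3, 74]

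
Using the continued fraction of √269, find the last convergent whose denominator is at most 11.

√269 = [16; 2, 2, 32, …] (period length 3).
Convergents:
  p_0/q_0 = 16/1
  p_1/q_1 = 33/2
  p_2/q_2 = 82/5
  p_3/q_3 = 2657/162
q_2 = 5 ≤ 11 < 162 = q_3, so the answer is 82/5.

82/5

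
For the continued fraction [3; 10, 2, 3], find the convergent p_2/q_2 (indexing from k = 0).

Using pₖ = aₖpₖ₋₁ + pₖ₋₂, qₖ = aₖqₖ₋₁ + qₖ₋₂ (with p₋₁=1, p₋₂=0, q₋₁=0, q₋₂=1):
  k=0: a=3, p=3, q=1
  k=1: a=10, p=31, q=10
  k=2: a=2, p=65, q=21

65/21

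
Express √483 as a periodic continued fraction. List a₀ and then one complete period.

[21; 1, 42]

a₀ = ⌊√483⌋ = 21.
With m₀=0, d₀=1 and mₖ₊₁ = dₖaₖ − mₖ, dₖ₊₁ = (n − mₖ₊₁²)/dₖ, aₖ₊₁ = ⌊(a₀+mₖ₊₁)/dₖ₊₁⌋:
  k=1: m=21, d=42, a=1
  k=2: m=21, d=1, a=42
d=1 and a=2a₀=42 at k=2, so the next step gives (m, d) = (21, 42) again — its k=1 value — and the period has length 2.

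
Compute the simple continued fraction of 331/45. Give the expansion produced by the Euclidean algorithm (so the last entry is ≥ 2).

[7; 2, 1, 4, 3]

331 = 7·45 + 16
45 = 2·16 + 13
16 = 1·13 + 3
13 = 4·3 + 1
3 = 3·1 + 0  (stop)
So 331/45 = [7; 2, 1, 4, 3].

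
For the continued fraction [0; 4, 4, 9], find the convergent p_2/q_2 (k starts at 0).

Using pₖ = aₖpₖ₋₁ + pₖ₋₂, qₖ = aₖqₖ₋₁ + qₖ₋₂ (with p₋₁=1, p₋₂=0, q₋₁=0, q₋₂=1):
  k=0: a=0, p=0, q=1
  k=1: a=4, p=1, q=4
  k=2: a=4, p=4, q=17

4/17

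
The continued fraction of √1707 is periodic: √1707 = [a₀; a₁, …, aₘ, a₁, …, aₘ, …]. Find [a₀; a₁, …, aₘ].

[41; 3, 6, 41, 6, 3, 82]

a₀ = ⌊√1707⌋ = 41.
With m₀=0, d₀=1 and mₖ₊₁ = dₖaₖ − mₖ, dₖ₊₁ = (n − mₖ₊₁²)/dₖ, aₖ₊₁ = ⌊(a₀+mₖ₊₁)/dₖ₊₁⌋:
  k=1: m=41, d=26, a=3
  k=2: m=37, d=13, a=6
  k=3: m=41, d=2, a=41
  k=4: m=41, d=13, a=6
  k=5: m=37, d=26, a=3
  k=6: m=41, d=1, a=82
d=1 and a=2a₀=82 at k=6, so the next step gives (m, d) = (41, 26) again — its k=1 value — and the period has length 6.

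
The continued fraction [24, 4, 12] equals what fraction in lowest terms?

Fold from the inside: start with 12/1.
  4 + 1/12 = 49/12
  24 + 12/49 = 1188/49

1188/49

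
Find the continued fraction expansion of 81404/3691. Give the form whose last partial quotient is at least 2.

81404 = 22*3691 + 202
3691 = 18*202 + 55
202 = 3*55 + 37
55 = 1*37 + 18
37 = 2*18 + 1
18 = 18*1 + 0  (stop)
So 81404/3691 = [22; 18, 3, 1, 2, 18].

[22; 18, 3, 1, 2, 18]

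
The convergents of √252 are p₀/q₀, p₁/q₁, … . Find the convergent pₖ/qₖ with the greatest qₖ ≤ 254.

√252 = [15; 1, 6, 1, 30, …] (period length 4).
Convergents:
  p_0/q_0 = 15/1
  p_1/q_1 = 16/1
  p_2/q_2 = 111/7
  p_3/q_3 = 127/8
  p_4/q_4 = 3921/247
  p_5/q_5 = 4048/255
q_4 = 247 ≤ 254 < 255 = q_5, so the answer is 3921/247.

3921/247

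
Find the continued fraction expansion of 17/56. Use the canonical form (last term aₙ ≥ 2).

[0; 3, 3, 2, 2]

17 = 0*56 + 17
56 = 3*17 + 5
17 = 3*5 + 2
5 = 2*2 + 1
2 = 2*1 + 0  (stop)
So 17/56 = [0; 3, 3, 2, 2].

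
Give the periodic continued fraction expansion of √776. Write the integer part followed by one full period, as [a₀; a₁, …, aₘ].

a₀ = ⌊√776⌋ = 27.
With m₀=0, d₀=1 and mₖ₊₁ = dₖaₖ − mₖ, dₖ₊₁ = (n − mₖ₊₁²)/dₖ, aₖ₊₁ = ⌊(a₀+mₖ₊₁)/dₖ₊₁⌋:
  k=1: m=27, d=47, a=1
  k=2: m=20, d=8, a=5
  k=3: m=20, d=47, a=1
  k=4: m=27, d=1, a=54
d=1 and a=2a₀=54 at k=4, so the next step gives (m, d) = (27, 47) again — its k=1 value — and the period has length 4.

[27; 1, 5, 1, 54]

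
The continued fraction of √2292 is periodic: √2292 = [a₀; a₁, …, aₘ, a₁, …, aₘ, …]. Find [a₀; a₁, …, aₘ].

a₀ = ⌊√2292⌋ = 47.
With m₀=0, d₀=1 and mₖ₊₁ = dₖaₖ − mₖ, dₖ₊₁ = (n − mₖ₊₁²)/dₖ, aₖ₊₁ = ⌊(a₀+mₖ₊₁)/dₖ₊₁⌋:
  k=1: m=47, d=83, a=1
  k=2: m=36, d=12, a=6
  k=3: m=36, d=83, a=1
  k=4: m=47, d=1, a=94
d=1 and a=2a₀=94 at k=4, so the next step gives (m, d) = (47, 83) again — its k=1 value — and the period has length 4.

[47; 1, 6, 1, 94]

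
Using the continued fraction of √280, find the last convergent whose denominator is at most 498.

√280 = [16; 1, 2, 1, 2, 1, 32, …] (period length 6).
Convergents:
  p_0/q_0 = 16/1
  p_1/q_1 = 17/1
  p_2/q_2 = 50/3
  p_3/q_3 = 67/4
  p_4/q_4 = 184/11
  p_5/q_5 = 251/15
  p_6/q_6 = 8216/491
  p_7/q_7 = 8467/506
q_6 = 491 ≤ 498 < 506 = q_7, so the answer is 8216/491.

8216/491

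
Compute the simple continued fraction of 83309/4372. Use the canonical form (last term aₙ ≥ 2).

[19; 18, 7, 11, 3]

83309 = 19*4372 + 241
4372 = 18*241 + 34
241 = 7*34 + 3
34 = 11*3 + 1
3 = 3*1 + 0  (stop)
So 83309/4372 = [19; 18, 7, 11, 3].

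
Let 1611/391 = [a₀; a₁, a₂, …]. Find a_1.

1611 = 4·391 + 47   →  a_0 = 4
391 = 8·47 + 15   →  a_1 = 8

8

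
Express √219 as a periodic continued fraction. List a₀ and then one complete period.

a₀ = ⌊√219⌋ = 14.
With m₀=0, d₀=1 and mₖ₊₁ = dₖaₖ − mₖ, dₖ₊₁ = (n − mₖ₊₁²)/dₖ, aₖ₊₁ = ⌊(a₀+mₖ₊₁)/dₖ₊₁⌋:
  k=1: m=14, d=23, a=1
  k=2: m=9, d=6, a=3
  k=3: m=9, d=23, a=1
  k=4: m=14, d=1, a=28
d=1 and a=2a₀=28 at k=4, so the next step gives (m, d) = (14, 23) again — its k=1 value — and the period has length 4.

[14; 1, 3, 1, 28]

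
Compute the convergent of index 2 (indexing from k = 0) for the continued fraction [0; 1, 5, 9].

Using pₖ = aₖpₖ₋₁ + pₖ₋₂, qₖ = aₖqₖ₋₁ + qₖ₋₂ (with p₋₁=1, p₋₂=0, q₋₁=0, q₋₂=1):
  k=0: a=0, p=0, q=1
  k=1: a=1, p=1, q=1
  k=2: a=5, p=5, q=6

5/6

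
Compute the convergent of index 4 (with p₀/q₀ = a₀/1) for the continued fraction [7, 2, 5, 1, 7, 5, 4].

761/102

Using pₖ = aₖpₖ₋₁ + pₖ₋₂, qₖ = aₖqₖ₋₁ + qₖ₋₂ (with p₋₁=1, p₋₂=0, q₋₁=0, q₋₂=1):
  k=0: a=7, p=7, q=1
  k=1: a=2, p=15, q=2
  k=2: a=5, p=82, q=11
  k=3: a=1, p=97, q=13
  k=4: a=7, p=761, q=102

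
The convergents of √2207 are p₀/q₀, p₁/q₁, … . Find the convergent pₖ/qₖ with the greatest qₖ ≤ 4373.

205297/4370

√2207 = [46; 1, 45, 1, 92, …] (period length 4).
Convergents:
  p_0/q_0 = 46/1
  p_1/q_1 = 47/1
  p_2/q_2 = 2161/46
  p_3/q_3 = 2208/47
  p_4/q_4 = 205297/4370
  p_5/q_5 = 207505/4417
q_4 = 4370 ≤ 4373 < 4417 = q_5, so the answer is 205297/4370.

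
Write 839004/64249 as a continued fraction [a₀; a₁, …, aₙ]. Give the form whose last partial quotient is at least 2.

[13; 17, 17, 1, 15, 6, 2]

839004 = 13·64249 + 3767
64249 = 17·3767 + 210
3767 = 17·210 + 197
210 = 1·197 + 13
197 = 15·13 + 2
13 = 6·2 + 1
2 = 2·1 + 0  (stop)
So 839004/64249 = [13; 17, 17, 1, 15, 6, 2].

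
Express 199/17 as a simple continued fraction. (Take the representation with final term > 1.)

199 = 11·17 + 12
17 = 1·12 + 5
12 = 2·5 + 2
5 = 2·2 + 1
2 = 2·1 + 0  (stop)
So 199/17 = [11; 1, 2, 2, 2].

[11; 1, 2, 2, 2]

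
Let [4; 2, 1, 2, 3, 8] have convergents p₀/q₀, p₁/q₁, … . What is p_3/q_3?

Using pₖ = aₖpₖ₋₁ + pₖ₋₂, qₖ = aₖqₖ₋₁ + qₖ₋₂ (with p₋₁=1, p₋₂=0, q₋₁=0, q₋₂=1):
  k=0: a=4, p=4, q=1
  k=1: a=2, p=9, q=2
  k=2: a=1, p=13, q=3
  k=3: a=2, p=35, q=8

35/8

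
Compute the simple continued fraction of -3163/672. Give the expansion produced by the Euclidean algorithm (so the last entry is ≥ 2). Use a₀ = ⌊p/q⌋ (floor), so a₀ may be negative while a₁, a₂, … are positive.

[-5; 3, 2, 2, 3, 5, 2]

-3163 = -5·672 + 197
672 = 3·197 + 81
197 = 2·81 + 35
81 = 2·35 + 11
35 = 3·11 + 2
11 = 5·2 + 1
2 = 2·1 + 0  (stop)
So -3163/672 = [-5; 3, 2, 2, 3, 5, 2].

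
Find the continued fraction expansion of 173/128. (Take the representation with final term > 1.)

173 = 1*128 + 45
128 = 2*45 + 38
45 = 1*38 + 7
38 = 5*7 + 3
7 = 2*3 + 1
3 = 3*1 + 0  (stop)
So 173/128 = [1; 2, 1, 5, 2, 3].

[1; 2, 1, 5, 2, 3]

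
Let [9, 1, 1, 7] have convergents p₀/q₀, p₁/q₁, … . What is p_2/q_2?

19/2

Using pₖ = aₖpₖ₋₁ + pₖ₋₂, qₖ = aₖqₖ₋₁ + qₖ₋₂ (with p₋₁=1, p₋₂=0, q₋₁=0, q₋₂=1):
  k=0: a=9, p=9, q=1
  k=1: a=1, p=10, q=1
  k=2: a=1, p=19, q=2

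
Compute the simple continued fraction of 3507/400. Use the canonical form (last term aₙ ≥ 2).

[8; 1, 3, 3, 3, 9]

3507 = 8×400 + 307
400 = 1×307 + 93
307 = 3×93 + 28
93 = 3×28 + 9
28 = 3×9 + 1
9 = 9×1 + 0  (stop)
So 3507/400 = [8; 1, 3, 3, 3, 9].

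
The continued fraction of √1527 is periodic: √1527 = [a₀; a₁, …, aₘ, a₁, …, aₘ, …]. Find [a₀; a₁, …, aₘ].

[39; 13, 78]

a₀ = ⌊√1527⌋ = 39.
With m₀=0, d₀=1 and mₖ₊₁ = dₖaₖ − mₖ, dₖ₊₁ = (n − mₖ₊₁²)/dₖ, aₖ₊₁ = ⌊(a₀+mₖ₊₁)/dₖ₊₁⌋:
  k=1: m=39, d=6, a=13
  k=2: m=39, d=1, a=78
d=1 and a=2a₀=78 at k=2, so the next step gives (m, d) = (39, 6) again — its k=1 value — and the period has length 2.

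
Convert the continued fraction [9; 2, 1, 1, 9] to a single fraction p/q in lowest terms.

Using pₖ = aₖpₖ₋₁ + pₖ₋₂ and qₖ = aₖqₖ₋₁ + qₖ₋₂:
  k=0: a=9, p=9, q=1
  k=1: a=2, p=19, q=2
  k=2: a=1, p=28, q=3
  k=3: a=1, p=47, q=5
  k=4: a=9, p=451, q=48

451/48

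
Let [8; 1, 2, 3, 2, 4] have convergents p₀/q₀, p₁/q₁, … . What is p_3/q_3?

87/10

Using pₖ = aₖpₖ₋₁ + pₖ₋₂, qₖ = aₖqₖ₋₁ + qₖ₋₂ (with p₋₁=1, p₋₂=0, q₋₁=0, q₋₂=1):
  k=0: a=8, p=8, q=1
  k=1: a=1, p=9, q=1
  k=2: a=2, p=26, q=3
  k=3: a=3, p=87, q=10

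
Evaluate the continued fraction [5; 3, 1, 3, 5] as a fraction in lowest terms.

416/79

Using pₖ = aₖpₖ₋₁ + pₖ₋₂ and qₖ = aₖqₖ₋₁ + qₖ₋₂:
  k=0: a=5, p=5, q=1
  k=1: a=3, p=16, q=3
  k=2: a=1, p=21, q=4
  k=3: a=3, p=79, q=15
  k=4: a=5, p=416, q=79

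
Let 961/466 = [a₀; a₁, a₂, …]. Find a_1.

961 = 2·466 + 29   →  a_0 = 2
466 = 16·29 + 2   →  a_1 = 16

16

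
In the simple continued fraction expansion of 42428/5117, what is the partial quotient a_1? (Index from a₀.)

42428 = 8·5117 + 1492   →  a_0 = 8
5117 = 3·1492 + 641   →  a_1 = 3

3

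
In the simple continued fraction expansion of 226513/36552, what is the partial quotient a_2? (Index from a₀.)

13

226513 = 6·36552 + 7201   →  a_0 = 6
36552 = 5·7201 + 547   →  a_1 = 5
7201 = 13·547 + 90   →  a_2 = 13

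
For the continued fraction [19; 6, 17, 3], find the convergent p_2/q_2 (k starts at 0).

1974/103

Using pₖ = aₖpₖ₋₁ + pₖ₋₂, qₖ = aₖqₖ₋₁ + qₖ₋₂ (with p₋₁=1, p₋₂=0, q₋₁=0, q₋₂=1):
  k=0: a=19, p=19, q=1
  k=1: a=6, p=115, q=6
  k=2: a=17, p=1974, q=103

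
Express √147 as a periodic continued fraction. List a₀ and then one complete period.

[12; 8, 24]

a₀ = ⌊√147⌋ = 12.
With m₀=0, d₀=1 and mₖ₊₁ = dₖaₖ − mₖ, dₖ₊₁ = (n − mₖ₊₁²)/dₖ, aₖ₊₁ = ⌊(a₀+mₖ₊₁)/dₖ₊₁⌋:
  k=1: m=12, d=3, a=8
  k=2: m=12, d=1, a=24
d=1 and a=2a₀=24 at k=2, so the next step gives (m, d) = (12, 3) again — its k=1 value — and the period has length 2.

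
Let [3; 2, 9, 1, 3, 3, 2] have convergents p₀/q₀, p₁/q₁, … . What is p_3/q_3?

73/21

Using pₖ = aₖpₖ₋₁ + pₖ₋₂, qₖ = aₖqₖ₋₁ + qₖ₋₂ (with p₋₁=1, p₋₂=0, q₋₁=0, q₋₂=1):
  k=0: a=3, p=3, q=1
  k=1: a=2, p=7, q=2
  k=2: a=9, p=66, q=19
  k=3: a=1, p=73, q=21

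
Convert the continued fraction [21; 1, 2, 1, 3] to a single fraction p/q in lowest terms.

Fold from the inside: start with 3/1.
  1 + 1/3 = 4/3
  2 + 3/4 = 11/4
  1 + 4/11 = 15/11
  21 + 11/15 = 326/15

326/15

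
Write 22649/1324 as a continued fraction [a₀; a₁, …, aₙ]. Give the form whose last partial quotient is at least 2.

[17; 9, 2, 1, 1, 3, 2, 3]

22649 = 17×1324 + 141
1324 = 9×141 + 55
141 = 2×55 + 31
55 = 1×31 + 24
31 = 1×24 + 7
24 = 3×7 + 3
7 = 2×3 + 1
3 = 3×1 + 0  (stop)
So 22649/1324 = [17; 9, 2, 1, 1, 3, 2, 3].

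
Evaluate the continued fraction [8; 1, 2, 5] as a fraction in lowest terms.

Fold from the inside: start with 5/1.
  2 + 1/5 = 11/5
  1 + 5/11 = 16/11
  8 + 11/16 = 139/16

139/16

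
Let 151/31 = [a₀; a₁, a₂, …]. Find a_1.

151 = 4·31 + 27   →  a_0 = 4
31 = 1·27 + 4   →  a_1 = 1

1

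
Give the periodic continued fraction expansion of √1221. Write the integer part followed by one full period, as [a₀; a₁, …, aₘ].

[34; 1, 16, 2, 16, 1, 68]

a₀ = ⌊√1221⌋ = 34.
With m₀=0, d₀=1 and mₖ₊₁ = dₖaₖ − mₖ, dₖ₊₁ = (n − mₖ₊₁²)/dₖ, aₖ₊₁ = ⌊(a₀+mₖ₊₁)/dₖ₊₁⌋:
  k=1: m=34, d=65, a=1
  k=2: m=31, d=4, a=16
  k=3: m=33, d=33, a=2
  k=4: m=33, d=4, a=16
  k=5: m=31, d=65, a=1
  k=6: m=34, d=1, a=68
d=1 and a=2a₀=68 at k=6, so the next step gives (m, d) = (34, 65) again — its k=1 value — and the period has length 6.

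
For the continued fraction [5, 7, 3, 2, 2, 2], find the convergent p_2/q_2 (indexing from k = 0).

113/22

Using pₖ = aₖpₖ₋₁ + pₖ₋₂, qₖ = aₖqₖ₋₁ + qₖ₋₂ (with p₋₁=1, p₋₂=0, q₋₁=0, q₋₂=1):
  k=0: a=5, p=5, q=1
  k=1: a=7, p=36, q=7
  k=2: a=3, p=113, q=22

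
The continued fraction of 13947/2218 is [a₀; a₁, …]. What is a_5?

13947 = 6·2218 + 639   →  a_0 = 6
2218 = 3·639 + 301   →  a_1 = 3
639 = 2·301 + 37   →  a_2 = 2
301 = 8·37 + 5   →  a_3 = 8
37 = 7·5 + 2   →  a_4 = 7
5 = 2·2 + 1   →  a_5 = 2

2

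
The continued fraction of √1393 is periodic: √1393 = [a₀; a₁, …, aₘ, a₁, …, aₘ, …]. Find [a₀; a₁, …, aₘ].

[37; 3, 10, 3, 74]

a₀ = ⌊√1393⌋ = 37.
With m₀=0, d₀=1 and mₖ₊₁ = dₖaₖ − mₖ, dₖ₊₁ = (n − mₖ₊₁²)/dₖ, aₖ₊₁ = ⌊(a₀+mₖ₊₁)/dₖ₊₁⌋:
  k=1: m=37, d=24, a=3
  k=2: m=35, d=7, a=10
  k=3: m=35, d=24, a=3
  k=4: m=37, d=1, a=74
d=1 and a=2a₀=74 at k=4, so the next step gives (m, d) = (37, 24) again — its k=1 value — and the period has length 4.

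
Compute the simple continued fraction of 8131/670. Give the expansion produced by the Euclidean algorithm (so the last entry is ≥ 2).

[12; 7, 2, 1, 3, 8]

8131 = 12×670 + 91
670 = 7×91 + 33
91 = 2×33 + 25
33 = 1×25 + 8
25 = 3×8 + 1
8 = 8×1 + 0  (stop)
So 8131/670 = [12; 7, 2, 1, 3, 8].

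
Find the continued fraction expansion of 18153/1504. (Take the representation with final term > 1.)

18153 = 12·1504 + 105
1504 = 14·105 + 34
105 = 3·34 + 3
34 = 11·3 + 1
3 = 3·1 + 0  (stop)
So 18153/1504 = [12; 14, 3, 11, 3].

[12; 14, 3, 11, 3]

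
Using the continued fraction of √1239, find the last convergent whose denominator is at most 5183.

√1239 = [35; 5, 70, …] (period length 2).
Convergents:
  p_0/q_0 = 35/1
  p_1/q_1 = 176/5
  p_2/q_2 = 12355/351
  p_3/q_3 = 61951/1760
  p_4/q_4 = 4348925/123551
q_3 = 1760 ≤ 5183 < 123551 = q_4, so the answer is 61951/1760.

61951/1760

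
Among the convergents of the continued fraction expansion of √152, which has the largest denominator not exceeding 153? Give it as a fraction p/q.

√152 = [12; 3, 24, …] (period length 2).
Convergents:
  p_0/q_0 = 12/1
  p_1/q_1 = 37/3
  p_2/q_2 = 900/73
  p_3/q_3 = 2737/222
q_2 = 73 ≤ 153 < 222 = q_3, so the answer is 900/73.

900/73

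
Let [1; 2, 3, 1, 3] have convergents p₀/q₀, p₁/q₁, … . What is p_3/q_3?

13/9

Using pₖ = aₖpₖ₋₁ + pₖ₋₂, qₖ = aₖqₖ₋₁ + qₖ₋₂ (with p₋₁=1, p₋₂=0, q₋₁=0, q₋₂=1):
  k=0: a=1, p=1, q=1
  k=1: a=2, p=3, q=2
  k=2: a=3, p=10, q=7
  k=3: a=1, p=13, q=9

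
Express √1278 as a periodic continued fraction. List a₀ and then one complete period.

a₀ = ⌊√1278⌋ = 35.
With m₀=0, d₀=1 and mₖ₊₁ = dₖaₖ − mₖ, dₖ₊₁ = (n − mₖ₊₁²)/dₖ, aₖ₊₁ = ⌊(a₀+mₖ₊₁)/dₖ₊₁⌋:
  k=1: m=35, d=53, a=1
  k=2: m=18, d=18, a=2
  k=3: m=18, d=53, a=1
  k=4: m=35, d=1, a=70
d=1 and a=2a₀=70 at k=4, so the next step gives (m, d) = (35, 53) again — its k=1 value — and the period has length 4.

[35; 1, 2, 1, 70]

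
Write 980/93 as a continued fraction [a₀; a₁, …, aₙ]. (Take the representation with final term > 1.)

980 = 10*93 + 50
93 = 1*50 + 43
50 = 1*43 + 7
43 = 6*7 + 1
7 = 7*1 + 0  (stop)
So 980/93 = [10; 1, 1, 6, 7].

[10; 1, 1, 6, 7]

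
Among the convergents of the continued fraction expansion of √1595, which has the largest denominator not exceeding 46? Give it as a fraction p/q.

639/16

√1595 = [39; 1, 14, 1, 78, …] (period length 4).
Convergents:
  p_0/q_0 = 39/1
  p_1/q_1 = 40/1
  p_2/q_2 = 599/15
  p_3/q_3 = 639/16
  p_4/q_4 = 50441/1263
q_3 = 16 ≤ 46 < 1263 = q_4, so the answer is 639/16.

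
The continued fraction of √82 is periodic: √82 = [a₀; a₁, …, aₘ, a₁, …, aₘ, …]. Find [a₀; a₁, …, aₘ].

[9; 18]

a₀ = ⌊√82⌋ = 9.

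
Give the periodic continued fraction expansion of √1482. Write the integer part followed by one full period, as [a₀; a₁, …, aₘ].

[38; 2, 76]

a₀ = ⌊√1482⌋ = 38.
With m₀=0, d₀=1 and mₖ₊₁ = dₖaₖ − mₖ, dₖ₊₁ = (n − mₖ₊₁²)/dₖ, aₖ₊₁ = ⌊(a₀+mₖ₊₁)/dₖ₊₁⌋:
  k=1: m=38, d=38, a=2
  k=2: m=38, d=1, a=76
d=1 and a=2a₀=76 at k=2, so the next step gives (m, d) = (38, 38) again — its k=1 value — and the period has length 2.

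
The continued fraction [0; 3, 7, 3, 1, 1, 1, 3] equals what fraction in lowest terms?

Fold from the inside: start with 3/1.
  1 + 1/3 = 4/3
  1 + 3/4 = 7/4
  1 + 4/7 = 11/7
  3 + 7/11 = 40/11
  7 + 11/40 = 291/40
  3 + 40/291 = 913/291
  0 + 291/913 = 291/913

291/913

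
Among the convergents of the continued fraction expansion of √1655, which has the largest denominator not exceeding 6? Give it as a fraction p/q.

√1655 = [40; 1, 2, 7, 16, 7, 2, 1, 80, …] (period length 8).
Convergents:
  p_0/q_0 = 40/1
  p_1/q_1 = 41/1
  p_2/q_2 = 122/3
  p_3/q_3 = 895/22
q_2 = 3 ≤ 6 < 22 = q_3, so the answer is 122/3.

122/3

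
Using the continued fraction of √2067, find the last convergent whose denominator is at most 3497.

√2067 = [45; 2, 6, 2, 90, …] (period length 4).
Convergents:
  p_0/q_0 = 45/1
  p_1/q_1 = 91/2
  p_2/q_2 = 591/13
  p_3/q_3 = 1273/28
  p_4/q_4 = 115161/2533
  p_5/q_5 = 231595/5094
q_4 = 2533 ≤ 3497 < 5094 = q_5, so the answer is 115161/2533.

115161/2533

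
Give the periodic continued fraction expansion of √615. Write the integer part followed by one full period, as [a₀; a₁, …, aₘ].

a₀ = ⌊√615⌋ = 24.

[24; 1, 3, 1, 48]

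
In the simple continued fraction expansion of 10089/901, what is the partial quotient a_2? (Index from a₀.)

10089 = 11·901 + 178   →  a_0 = 11
901 = 5·178 + 11   →  a_1 = 5
178 = 16·11 + 2   →  a_2 = 16

16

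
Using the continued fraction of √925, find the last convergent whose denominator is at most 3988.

107452/3533

√925 = [30; 2, 2, 2, 2, 60, …] (period length 5).
Convergents:
  p_0/q_0 = 30/1
  p_1/q_1 = 61/2
  p_2/q_2 = 152/5
  p_3/q_3 = 365/12
  p_4/q_4 = 882/29
  p_5/q_5 = 53285/1752
  p_6/q_6 = 107452/3533
  p_7/q_7 = 268189/8818
q_6 = 3533 ≤ 3988 < 8818 = q_7, so the answer is 107452/3533.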